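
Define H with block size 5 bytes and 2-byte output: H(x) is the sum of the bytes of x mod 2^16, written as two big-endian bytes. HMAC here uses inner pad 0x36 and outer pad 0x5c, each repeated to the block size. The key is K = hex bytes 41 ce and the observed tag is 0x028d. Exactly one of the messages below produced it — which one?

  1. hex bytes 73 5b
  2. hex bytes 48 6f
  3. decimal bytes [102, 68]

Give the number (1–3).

2

Key hex bytes 41 ce is 2 bytes ≤ B = 5; zero-pad to 5 bytes: K' = 41 ce 00 00 00.
K' ⊕ ipad = 77 f8 36 36 36; K' ⊕ opad = 1d 92 5c 5c 5c.
m1: inner = H(77 f8 36 36 36 73 5b) = 02 df; tag = H(1d 92 5c 5c 5c 02 df) = 02a4
m2: inner = H(77 f8 36 36 36 48 6f) = 02 c8; tag = H(1d 92 5c 5c 5c 02 c8) = 028d ← matches
m3: inner = H(77 f8 36 36 36 66 44) = 02 bb; tag = H(1d 92 5c 5c 5c 02 bb) = 0280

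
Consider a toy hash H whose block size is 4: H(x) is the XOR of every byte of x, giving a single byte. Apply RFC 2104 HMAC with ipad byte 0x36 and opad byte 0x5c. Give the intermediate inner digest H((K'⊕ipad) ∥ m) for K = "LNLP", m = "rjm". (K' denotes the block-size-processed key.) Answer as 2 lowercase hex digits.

Key "LNLP" = 4c 4e 4c 50 is exactly B = 4 bytes: K' = 4c 4e 4c 50.
K' ⊕ ipad = 7a 78 7a 66.
Inner input = 7a 78 7a 66 ∥ 72 6a 6d.
Inner hash: XOR 7a⊕78⊕7a⊕66⊕72⊕6a⊕6d = 6b.

6b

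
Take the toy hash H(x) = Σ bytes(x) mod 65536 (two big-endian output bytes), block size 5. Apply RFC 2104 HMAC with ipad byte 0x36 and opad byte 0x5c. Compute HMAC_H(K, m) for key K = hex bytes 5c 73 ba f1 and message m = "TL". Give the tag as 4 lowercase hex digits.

Key hex bytes 5c 73 ba f1 is 4 bytes ≤ B = 5; zero-pad to 5 bytes: K' = 5c 73 ba f1 00.
K' ⊕ ipad = 6a 45 8c c7 36.  K' ⊕ opad = 00 2f e6 ad 5c.
Inner input = (K'⊕ipad) ∥ m = 6a 45 8c c7 36 ∥ 54 4c.
Inner hash: sum = 106+69+140+199+54+84+76 = 728 → 02 d8.
Outer input = (K'⊕opad) ∥ inner = 00 2f e6 ad 5c ∥ 02 d8.
Outer hash (tag): sum = 0+47+230+173+92+2+216 = 760 → 02 f8.

02f8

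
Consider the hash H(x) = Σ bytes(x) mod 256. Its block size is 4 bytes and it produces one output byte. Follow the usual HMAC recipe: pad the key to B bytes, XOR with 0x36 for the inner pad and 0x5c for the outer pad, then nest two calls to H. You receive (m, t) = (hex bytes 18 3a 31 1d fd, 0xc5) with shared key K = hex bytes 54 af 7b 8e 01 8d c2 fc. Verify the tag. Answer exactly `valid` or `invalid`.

Key hex bytes 54 af 7b 8e 01 8d c2 fc is 8 bytes > B = 4, so hash it first: H(key) = 58, then zero-pad to 4 bytes: K' = 58 00 00 00.
K' ⊕ ipad = 6e 36 36 36; K' ⊕ opad = 04 5c 5c 5c.
Inner hash: sum = 110+54+54+54+24+58+49+29+253 = 685; mod 256 = 173 → ad.
Outer hash (recomputed tag): sum = 4+92+92+92+173 = 453; mod 256 = 197 → c5.
Recomputed tag = c5; claimed = c5 → match.

valid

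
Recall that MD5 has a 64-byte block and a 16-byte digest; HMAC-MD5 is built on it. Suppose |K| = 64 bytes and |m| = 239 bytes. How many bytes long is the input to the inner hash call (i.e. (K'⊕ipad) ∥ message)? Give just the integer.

Key is 64 ≤ 64 bytes, zero-padded: |K'| = 64.
Inner input = (K'⊕ipad) ∥ m → 64 + 239 = 303 bytes.

303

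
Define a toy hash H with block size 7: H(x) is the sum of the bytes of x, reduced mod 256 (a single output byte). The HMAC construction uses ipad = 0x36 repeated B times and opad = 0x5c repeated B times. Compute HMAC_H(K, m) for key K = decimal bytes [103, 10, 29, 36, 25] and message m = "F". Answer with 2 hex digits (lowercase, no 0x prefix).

Key decimal bytes [103, 10, 29, 36, 25] = 67 0a 1d 24 19 is 5 bytes ≤ B = 7; zero-pad to 7 bytes: K' = 67 0a 1d 24 19 00 00.
K' ⊕ ipad = 51 3c 2b 12 2f 36 36.  K' ⊕ opad = 3b 56 41 78 45 5c 5c.
Inner input = (K'⊕ipad) ∥ m = 51 3c 2b 12 2f 36 36 ∥ 46.
Inner hash: sum = 81+60+43+18+47+54+54+70 = 427; mod 256 = 171 → ab.
Outer input = (K'⊕opad) ∥ inner = 3b 56 41 78 45 5c 5c ∥ ab.
Outer hash (tag): sum = 59+86+65+120+69+92+92+171 = 754; mod 256 = 242 → f2.

f2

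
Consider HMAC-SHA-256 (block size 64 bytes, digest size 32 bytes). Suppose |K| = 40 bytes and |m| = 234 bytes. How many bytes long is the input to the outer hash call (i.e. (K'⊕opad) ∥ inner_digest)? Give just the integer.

Key is 40 ≤ 64 bytes, zero-padded: |K'| = 64.
Outer input = (K'⊕opad) ∥ H(inner) → 64 + 32 = 96 bytes.

96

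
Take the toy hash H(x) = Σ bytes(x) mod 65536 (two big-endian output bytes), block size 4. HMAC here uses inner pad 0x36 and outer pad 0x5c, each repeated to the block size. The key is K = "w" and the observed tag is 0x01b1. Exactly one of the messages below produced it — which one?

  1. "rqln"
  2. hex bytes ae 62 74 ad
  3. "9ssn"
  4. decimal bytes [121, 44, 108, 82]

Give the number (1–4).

3

Key "w" = 77 is 1 byte ≤ B = 4; zero-pad to 4 bytes: K' = 77 00 00 00.
K' ⊕ ipad = 41 36 36 36; K' ⊕ opad = 2b 5c 5c 5c.
m1: inner = H(41 36 36 36 72 71 6c 6e) = 02 a0; tag = H(2b 5c 5c 5c 02 a0) = 01e1
m2: inner = H(41 36 36 36 ae 62 74 ad) = 03 14; tag = H(2b 5c 5c 5c 03 14) = 0156
m3: inner = H(41 36 36 36 39 73 73 6e) = 02 70; tag = H(2b 5c 5c 5c 02 70) = 01b1 ← matches
m4: inner = H(41 36 36 36 79 2c 6c 52) = 02 46; tag = H(2b 5c 5c 5c 02 46) = 0187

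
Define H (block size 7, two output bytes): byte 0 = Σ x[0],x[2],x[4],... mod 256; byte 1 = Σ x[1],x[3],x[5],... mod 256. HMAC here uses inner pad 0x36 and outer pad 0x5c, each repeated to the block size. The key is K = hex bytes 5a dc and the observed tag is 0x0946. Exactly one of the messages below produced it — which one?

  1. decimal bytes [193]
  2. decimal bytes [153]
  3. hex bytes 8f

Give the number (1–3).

2

Key hex bytes 5a dc is 2 bytes ≤ B = 7; zero-pad to 7 bytes: K' = 5a dc 00 00 00 00 00.
K' ⊕ ipad = 6c ea 36 36 36 36 36; K' ⊕ opad = 06 80 5c 5c 5c 5c 5c.
m1: inner = H(6c ea 36 36 36 36 36 c1) = 0e 17; tag = H(06 80 5c 5c 5c 5c 5c 0e 17) = 3146
m2: inner = H(6c ea 36 36 36 36 36 99) = 0e ef; tag = H(06 80 5c 5c 5c 5c 5c 0e ef) = 0946 ← matches
m3: inner = H(6c ea 36 36 36 36 36 8f) = 0e e5; tag = H(06 80 5c 5c 5c 5c 5c 0e e5) = ff46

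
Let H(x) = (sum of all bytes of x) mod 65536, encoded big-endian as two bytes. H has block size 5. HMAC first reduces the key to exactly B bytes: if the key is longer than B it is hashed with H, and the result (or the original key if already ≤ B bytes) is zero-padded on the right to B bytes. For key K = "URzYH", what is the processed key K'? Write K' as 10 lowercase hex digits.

55527a5948

Key "URzYH" = 55 52 7a 59 48 is exactly B = 5 bytes: K' = 55 52 7a 59 48.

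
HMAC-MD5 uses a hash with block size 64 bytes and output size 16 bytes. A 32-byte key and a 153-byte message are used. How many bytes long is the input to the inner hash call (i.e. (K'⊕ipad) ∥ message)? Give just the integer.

Key is 32 ≤ 64 bytes, zero-padded: |K'| = 64.
Inner input = (K'⊕ipad) ∥ m → 64 + 153 = 217 bytes.

217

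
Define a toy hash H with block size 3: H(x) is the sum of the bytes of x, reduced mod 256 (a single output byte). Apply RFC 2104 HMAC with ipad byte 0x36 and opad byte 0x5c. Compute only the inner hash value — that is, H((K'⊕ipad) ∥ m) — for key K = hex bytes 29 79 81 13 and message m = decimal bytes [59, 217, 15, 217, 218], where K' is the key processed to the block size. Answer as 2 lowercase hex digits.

Key hex bytes 29 79 81 13 is 4 bytes > B = 3, so hash it first: H(key) = 36, then zero-pad to 3 bytes: K' = 36 00 00.
K' ⊕ ipad = 00 36 36.
Inner input = 00 36 36 ∥ 3b d9 0f d9 da.
Inner hash: sum = 0+54+54+59+217+15+217+218 = 834; mod 256 = 66 → 42.

42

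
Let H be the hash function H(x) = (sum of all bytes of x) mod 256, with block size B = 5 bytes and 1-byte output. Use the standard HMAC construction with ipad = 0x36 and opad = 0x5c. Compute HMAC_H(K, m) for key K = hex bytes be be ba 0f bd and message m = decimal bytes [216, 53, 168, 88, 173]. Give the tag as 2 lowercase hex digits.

f8

Key hex bytes be be ba 0f bd is exactly B = 5 bytes: K' = be be ba 0f bd.
K' ⊕ ipad = 88 88 8c 39 8b.  K' ⊕ opad = e2 e2 e6 53 e1.
Inner input = (K'⊕ipad) ∥ m = 88 88 8c 39 8b ∥ d8 35 a8 58 ad.
Inner hash: sum = 136+136+140+57+139+216+53+168+88+173 = 1306; mod 256 = 26 → 1a.
Outer input = (K'⊕opad) ∥ inner = e2 e2 e6 53 e1 ∥ 1a.
Outer hash (tag): sum = 226+226+230+83+225+26 = 1016; mod 256 = 248 → f8.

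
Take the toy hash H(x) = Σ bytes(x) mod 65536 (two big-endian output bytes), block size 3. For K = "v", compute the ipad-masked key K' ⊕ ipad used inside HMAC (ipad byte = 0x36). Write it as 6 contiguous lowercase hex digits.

Key "v" = 76 is 1 byte ≤ B = 3; zero-pad to 3 bytes: K' = 76 00 00.
XOR each byte with 0x36: 76⊕36=40, 00⊕36=36, 00⊕36=36.

403636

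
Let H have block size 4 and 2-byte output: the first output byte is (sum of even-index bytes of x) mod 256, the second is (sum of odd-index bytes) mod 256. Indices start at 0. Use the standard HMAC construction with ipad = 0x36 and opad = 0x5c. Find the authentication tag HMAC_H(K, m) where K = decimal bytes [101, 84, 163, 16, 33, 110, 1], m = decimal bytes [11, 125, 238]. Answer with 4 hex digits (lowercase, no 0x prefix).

1d81

Key decimal bytes [101, 84, 163, 16, 33, 110, 1] = 65 54 a3 10 21 6e 01 is 7 bytes > B = 4, so hash it first: H(key) = 2a d2, then zero-pad to 4 bytes: K' = 2a d2 00 00.
K' ⊕ ipad = 1c e4 36 36.  K' ⊕ opad = 76 8e 5c 5c.
Inner input = (K'⊕ipad) ∥ m = 1c e4 36 36 ∥ 0b 7d ee.
Inner hash: even-index sum = 331 mod 256 = 75; odd-index sum = 407 mod 256 = 151 → 4b 97.
Outer input = (K'⊕opad) ∥ inner = 76 8e 5c 5c ∥ 4b 97.
Outer hash (tag): even-index sum = 285 mod 256 = 29; odd-index sum = 385 mod 256 = 129 → 1d 81.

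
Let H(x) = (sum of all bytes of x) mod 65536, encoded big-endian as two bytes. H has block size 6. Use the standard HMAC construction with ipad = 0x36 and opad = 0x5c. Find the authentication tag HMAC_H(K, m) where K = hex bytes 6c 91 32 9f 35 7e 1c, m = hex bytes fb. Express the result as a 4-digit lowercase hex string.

Key hex bytes 6c 91 32 9f 35 7e 1c is 7 bytes > B = 6, so hash it first: H(key) = 02 9d, then zero-pad to 6 bytes: K' = 02 9d 00 00 00 00.
K' ⊕ ipad = 34 ab 36 36 36 36.  K' ⊕ opad = 5e c1 5c 5c 5c 5c.
Inner input = (K'⊕ipad) ∥ m = 34 ab 36 36 36 36 ∥ fb.
Inner hash: sum = 52+171+54+54+54+54+251 = 690 → 02 b2.
Outer input = (K'⊕opad) ∥ inner = 5e c1 5c 5c 5c 5c ∥ 02 b2.
Outer hash (tag): sum = 94+193+92+92+92+92+2+178 = 835 → 03 43.

0343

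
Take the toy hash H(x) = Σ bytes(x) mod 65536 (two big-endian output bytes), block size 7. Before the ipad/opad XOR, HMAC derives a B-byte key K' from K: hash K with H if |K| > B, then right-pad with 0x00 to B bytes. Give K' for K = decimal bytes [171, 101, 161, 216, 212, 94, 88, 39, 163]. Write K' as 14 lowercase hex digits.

|K| = 9 > B = 7, so first hash the key.
H(K): sum = 171+101+161+216+212+94+88+39+163 = 1245 → 04 dd.
Zero-pad H(K) = 04 dd to 7 bytes: K' = 04 dd 00 00 00 00 00.

04dd0000000000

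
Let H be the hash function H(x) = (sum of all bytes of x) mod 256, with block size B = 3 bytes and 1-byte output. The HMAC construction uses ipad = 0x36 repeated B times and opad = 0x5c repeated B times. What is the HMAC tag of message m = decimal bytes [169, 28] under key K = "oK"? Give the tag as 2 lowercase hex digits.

77

Key "oK" = 6f 4b is 2 bytes ≤ B = 3; zero-pad to 3 bytes: K' = 6f 4b 00.
K' ⊕ ipad = 59 7d 36.  K' ⊕ opad = 33 17 5c.
Inner input = (K'⊕ipad) ∥ m = 59 7d 36 ∥ a9 1c.
Inner hash: sum = 89+125+54+169+28 = 465; mod 256 = 209 → d1.
Outer input = (K'⊕opad) ∥ inner = 33 17 5c ∥ d1.
Outer hash (tag): sum = 51+23+92+209 = 375; mod 256 = 119 → 77.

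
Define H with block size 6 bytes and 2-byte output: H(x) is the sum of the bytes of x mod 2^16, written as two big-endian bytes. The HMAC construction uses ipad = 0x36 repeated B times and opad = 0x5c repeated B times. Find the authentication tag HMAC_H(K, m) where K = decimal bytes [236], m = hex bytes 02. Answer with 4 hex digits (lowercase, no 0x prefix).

Key decimal bytes [236] = ec is 1 byte ≤ B = 6; zero-pad to 6 bytes: K' = ec 00 00 00 00 00.
K' ⊕ ipad = da 36 36 36 36 36.  K' ⊕ opad = b0 5c 5c 5c 5c 5c.
Inner input = (K'⊕ipad) ∥ m = da 36 36 36 36 36 ∥ 02.
Inner hash: sum = 218+54+54+54+54+54+2 = 490 → 01 ea.
Outer input = (K'⊕opad) ∥ inner = b0 5c 5c 5c 5c 5c ∥ 01 ea.
Outer hash (tag): sum = 176+92+92+92+92+92+1+234 = 871 → 03 67.

0367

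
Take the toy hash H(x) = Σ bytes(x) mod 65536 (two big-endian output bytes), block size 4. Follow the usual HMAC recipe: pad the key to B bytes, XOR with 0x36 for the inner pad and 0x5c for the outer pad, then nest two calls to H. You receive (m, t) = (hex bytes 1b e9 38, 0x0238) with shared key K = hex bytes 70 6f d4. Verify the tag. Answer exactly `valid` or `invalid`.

Key hex bytes 70 6f d4 is 3 bytes ≤ B = 4; zero-pad to 4 bytes: K' = 70 6f d4 00.
K' ⊕ ipad = 46 59 e2 36; K' ⊕ opad = 2c 33 88 5c.
Inner hash: sum = 70+89+226+54+27+233+56 = 755 → 02 f3.
Outer hash (recomputed tag): sum = 44+51+136+92+2+243 = 568 → 02 38.
Recomputed tag = 0238; claimed = 0238 → match.

valid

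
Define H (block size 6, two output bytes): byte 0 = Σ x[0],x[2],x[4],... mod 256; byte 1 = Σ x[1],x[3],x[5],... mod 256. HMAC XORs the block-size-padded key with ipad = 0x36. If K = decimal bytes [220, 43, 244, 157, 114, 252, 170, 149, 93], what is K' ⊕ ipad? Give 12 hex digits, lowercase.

Key decimal bytes [220, 43, 244, 157, 114, 252, 170, 149, 93] = dc 2b f4 9d 72 fc aa 95 5d is 9 bytes > B = 6, so hash it first: H(key) = 49 59, then zero-pad to 6 bytes: K' = 49 59 00 00 00 00.
XOR each byte with 0x36: 49⊕36=7f, 59⊕36=6f, 00⊕36=36, 00⊕36=36, 00⊕36=36, 00⊕36=36.

7f6f36363636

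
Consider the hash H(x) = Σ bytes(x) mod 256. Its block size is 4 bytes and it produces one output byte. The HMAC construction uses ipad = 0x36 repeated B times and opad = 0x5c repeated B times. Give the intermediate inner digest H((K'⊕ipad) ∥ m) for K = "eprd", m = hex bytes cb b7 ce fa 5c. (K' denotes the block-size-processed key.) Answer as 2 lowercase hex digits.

d5

Key "eprd" = 65 70 72 64 is exactly B = 4 bytes: K' = 65 70 72 64.
K' ⊕ ipad = 53 46 44 52.
Inner input = 53 46 44 52 ∥ cb b7 ce fa 5c.
Inner hash: sum = 83+70+68+82+203+183+206+250+92 = 1237; mod 256 = 213 → d5.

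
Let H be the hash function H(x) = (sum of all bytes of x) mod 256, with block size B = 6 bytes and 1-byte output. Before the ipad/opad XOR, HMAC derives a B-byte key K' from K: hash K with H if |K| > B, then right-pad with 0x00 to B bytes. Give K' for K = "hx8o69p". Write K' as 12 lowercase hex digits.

|K| = 7 > B = 6, so first hash the key.
H(K): sum = 104+120+56+111+54+57+112 = 614; mod 256 = 102 → 66.
Zero-pad H(K) = 66 to 6 bytes: K' = 66 00 00 00 00 00.

660000000000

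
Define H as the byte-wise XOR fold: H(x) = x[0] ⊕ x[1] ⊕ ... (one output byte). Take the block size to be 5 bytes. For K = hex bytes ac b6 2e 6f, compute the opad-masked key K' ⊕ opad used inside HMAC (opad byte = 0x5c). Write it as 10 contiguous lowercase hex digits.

f0ea72335c

Key hex bytes ac b6 2e 6f is 4 bytes ≤ B = 5; zero-pad to 5 bytes: K' = ac b6 2e 6f 00.
XOR each byte with 0x5c: ac⊕5c=f0, b6⊕5c=ea, 2e⊕5c=72, 6f⊕5c=33, 00⊕5c=5c.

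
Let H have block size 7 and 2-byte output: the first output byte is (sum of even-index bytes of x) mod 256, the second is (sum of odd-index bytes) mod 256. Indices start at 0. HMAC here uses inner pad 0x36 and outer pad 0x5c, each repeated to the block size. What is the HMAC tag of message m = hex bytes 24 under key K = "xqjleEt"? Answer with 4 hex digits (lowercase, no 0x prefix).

f3b5

Key "xqjleEt" = 78 71 6a 6c 65 45 74 is exactly B = 7 bytes: K' = 78 71 6a 6c 65 45 74.
K' ⊕ ipad = 4e 47 5c 5a 53 73 42.  K' ⊕ opad = 24 2d 36 30 39 19 28.
Inner input = (K'⊕ipad) ∥ m = 4e 47 5c 5a 53 73 42 ∥ 24.
Inner hash: even-index sum = 319 mod 256 = 63; odd-index sum = 312 mod 256 = 56 → 3f 38.
Outer input = (K'⊕opad) ∥ inner = 24 2d 36 30 39 19 28 ∥ 3f 38.
Outer hash (tag): even-index sum = 243 mod 256 = 243; odd-index sum = 181 mod 256 = 181 → f3 b5.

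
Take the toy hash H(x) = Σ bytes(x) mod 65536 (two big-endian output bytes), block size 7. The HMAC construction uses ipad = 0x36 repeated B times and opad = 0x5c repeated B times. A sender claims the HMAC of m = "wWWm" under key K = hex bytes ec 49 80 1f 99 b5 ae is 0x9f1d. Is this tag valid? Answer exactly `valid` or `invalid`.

Key hex bytes ec 49 80 1f 99 b5 ae is exactly B = 7 bytes: K' = ec 49 80 1f 99 b5 ae.
K' ⊕ ipad = da 7f b6 29 af 83 98; K' ⊕ opad = b0 15 dc 43 c5 e9 f2.
Inner hash: sum = 218+127+182+41+175+131+152+119+87+87+109 = 1428 → 05 94.
Outer hash (recomputed tag): sum = 176+21+220+67+197+233+242+5+148 = 1309 → 05 1d.
Recomputed tag = 051d; claimed = 9f1d → mismatch.

invalid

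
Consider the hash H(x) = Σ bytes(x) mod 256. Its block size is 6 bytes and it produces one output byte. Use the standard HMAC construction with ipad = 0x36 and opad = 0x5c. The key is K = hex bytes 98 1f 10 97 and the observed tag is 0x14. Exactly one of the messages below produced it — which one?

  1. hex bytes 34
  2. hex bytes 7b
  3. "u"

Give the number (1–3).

Key hex bytes 98 1f 10 97 is 4 bytes ≤ B = 6; zero-pad to 6 bytes: K' = 98 1f 10 97 00 00.
K' ⊕ ipad = ae 29 26 a1 36 36; K' ⊕ opad = c4 43 4c cb 5c 5c.
m1: inner = H(ae 29 26 a1 36 36 34) = 3e; tag = H(c4 43 4c cb 5c 5c 3e) = 14 ← matches
m2: inner = H(ae 29 26 a1 36 36 7b) = 85; tag = H(c4 43 4c cb 5c 5c 85) = 5b
m3: inner = H(ae 29 26 a1 36 36 75) = 7f; tag = H(c4 43 4c cb 5c 5c 7f) = 55

1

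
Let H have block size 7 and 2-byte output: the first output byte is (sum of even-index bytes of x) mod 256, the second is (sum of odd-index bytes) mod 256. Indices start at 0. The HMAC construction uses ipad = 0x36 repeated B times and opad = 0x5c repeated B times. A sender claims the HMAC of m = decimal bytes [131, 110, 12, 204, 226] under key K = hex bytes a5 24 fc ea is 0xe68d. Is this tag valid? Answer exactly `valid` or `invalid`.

valid

Key hex bytes a5 24 fc ea is 4 bytes ≤ B = 7; zero-pad to 7 bytes: K' = a5 24 fc ea 00 00 00.
K' ⊕ ipad = 93 12 ca dc 36 36 36; K' ⊕ opad = f9 78 a0 b6 5c 5c 5c.
Inner hash: even-index sum = 771 mod 256 = 3; odd-index sum = 661 mod 256 = 149 → 03 95.
Outer hash (recomputed tag): even-index sum = 742 mod 256 = 230; odd-index sum = 397 mod 256 = 141 → e6 8d.
Recomputed tag = e68d; claimed = e68d → match.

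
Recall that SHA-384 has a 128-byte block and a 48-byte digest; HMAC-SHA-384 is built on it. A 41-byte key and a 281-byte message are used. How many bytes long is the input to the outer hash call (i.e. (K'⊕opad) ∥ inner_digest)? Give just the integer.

Key is 41 ≤ 128 bytes, zero-padded: |K'| = 128.
Outer input = (K'⊕opad) ∥ H(inner) → 128 + 48 = 176 bytes.

176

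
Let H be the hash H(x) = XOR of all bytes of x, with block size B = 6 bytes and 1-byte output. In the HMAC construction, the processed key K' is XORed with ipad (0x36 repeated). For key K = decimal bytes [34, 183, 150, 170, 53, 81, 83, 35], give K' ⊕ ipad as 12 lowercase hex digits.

8b3636363636

Key decimal bytes [34, 183, 150, 170, 53, 81, 83, 35] = 22 b7 96 aa 35 51 53 23 is 8 bytes > B = 6, so hash it first: H(key) = bd, then zero-pad to 6 bytes: K' = bd 00 00 00 00 00.
XOR each byte with 0x36: bd⊕36=8b, 00⊕36=36, 00⊕36=36, 00⊕36=36, 00⊕36=36, 00⊕36=36.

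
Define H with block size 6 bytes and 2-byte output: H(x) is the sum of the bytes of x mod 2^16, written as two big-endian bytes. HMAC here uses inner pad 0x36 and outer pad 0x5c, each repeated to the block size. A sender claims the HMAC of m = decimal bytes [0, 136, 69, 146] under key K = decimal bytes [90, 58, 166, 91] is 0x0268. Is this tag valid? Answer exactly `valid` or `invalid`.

Key decimal bytes [90, 58, 166, 91] = 5a 3a a6 5b is 4 bytes ≤ B = 6; zero-pad to 6 bytes: K' = 5a 3a a6 5b 00 00.
K' ⊕ ipad = 6c 0c 90 6d 36 36; K' ⊕ opad = 06 66 fa 07 5c 5c.
Inner hash: sum = 108+12+144+109+54+54+0+136+69+146 = 832 → 03 40.
Outer hash (recomputed tag): sum = 6+102+250+7+92+92+3+64 = 616 → 02 68.
Recomputed tag = 0268; claimed = 0268 → match.

valid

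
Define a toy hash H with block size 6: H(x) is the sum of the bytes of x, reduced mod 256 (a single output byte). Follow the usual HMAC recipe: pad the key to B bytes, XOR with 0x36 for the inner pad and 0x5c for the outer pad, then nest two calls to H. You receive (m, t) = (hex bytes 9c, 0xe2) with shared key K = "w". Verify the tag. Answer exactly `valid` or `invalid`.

valid

Key "w" = 77 is 1 byte ≤ B = 6; zero-pad to 6 bytes: K' = 77 00 00 00 00 00.
K' ⊕ ipad = 41 36 36 36 36 36; K' ⊕ opad = 2b 5c 5c 5c 5c 5c.
Inner hash: sum = 65+54+54+54+54+54+156 = 491; mod 256 = 235 → eb.
Outer hash (recomputed tag): sum = 43+92+92+92+92+92+235 = 738; mod 256 = 226 → e2.
Recomputed tag = e2; claimed = e2 → match.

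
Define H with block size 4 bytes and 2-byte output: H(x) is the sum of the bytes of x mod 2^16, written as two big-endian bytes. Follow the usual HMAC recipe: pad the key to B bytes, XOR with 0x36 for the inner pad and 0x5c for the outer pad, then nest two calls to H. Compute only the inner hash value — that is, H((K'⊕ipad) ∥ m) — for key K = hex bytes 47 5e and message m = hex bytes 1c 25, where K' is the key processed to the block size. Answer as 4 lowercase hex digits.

0186

Key hex bytes 47 5e is 2 bytes ≤ B = 4; zero-pad to 4 bytes: K' = 47 5e 00 00.
K' ⊕ ipad = 71 68 36 36.
Inner input = 71 68 36 36 ∥ 1c 25.
Inner hash: sum = 113+104+54+54+28+37 = 390 → 01 86.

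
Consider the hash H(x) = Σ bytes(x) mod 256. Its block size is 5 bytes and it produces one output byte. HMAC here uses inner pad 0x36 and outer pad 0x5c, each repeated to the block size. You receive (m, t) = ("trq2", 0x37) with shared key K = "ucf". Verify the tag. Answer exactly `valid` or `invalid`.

valid

Key "ucf" = 75 63 66 is 3 bytes ≤ B = 5; zero-pad to 5 bytes: K' = 75 63 66 00 00.
K' ⊕ ipad = 43 55 50 36 36; K' ⊕ opad = 29 3f 3a 5c 5c.
Inner hash: sum = 67+85+80+54+54+116+114+113+50 = 733; mod 256 = 221 → dd.
Outer hash (recomputed tag): sum = 41+63+58+92+92+221 = 567; mod 256 = 55 → 37.
Recomputed tag = 37; claimed = 37 → match.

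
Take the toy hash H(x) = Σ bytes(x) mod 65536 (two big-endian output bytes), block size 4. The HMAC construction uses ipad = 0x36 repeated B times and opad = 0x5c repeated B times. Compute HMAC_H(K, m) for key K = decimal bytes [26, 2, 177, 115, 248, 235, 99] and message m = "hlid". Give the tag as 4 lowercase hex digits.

02e5

Key decimal bytes [26, 2, 177, 115, 248, 235, 99] = 1a 02 b1 73 f8 eb 63 is 7 bytes > B = 4, so hash it first: H(key) = 03 86, then zero-pad to 4 bytes: K' = 03 86 00 00.
K' ⊕ ipad = 35 b0 36 36.  K' ⊕ opad = 5f da 5c 5c.
Inner input = (K'⊕ipad) ∥ m = 35 b0 36 36 ∥ 68 6c 69 64.
Inner hash: sum = 53+176+54+54+104+108+105+100 = 754 → 02 f2.
Outer input = (K'⊕opad) ∥ inner = 5f da 5c 5c ∥ 02 f2.
Outer hash (tag): sum = 95+218+92+92+2+242 = 741 → 02 e5.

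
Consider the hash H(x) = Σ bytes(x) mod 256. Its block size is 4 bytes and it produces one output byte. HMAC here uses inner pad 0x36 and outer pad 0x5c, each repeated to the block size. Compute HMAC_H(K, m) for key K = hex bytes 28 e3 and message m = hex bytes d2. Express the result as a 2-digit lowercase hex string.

Key hex bytes 28 e3 is 2 bytes ≤ B = 4; zero-pad to 4 bytes: K' = 28 e3 00 00.
K' ⊕ ipad = 1e d5 36 36.  K' ⊕ opad = 74 bf 5c 5c.
Inner input = (K'⊕ipad) ∥ m = 1e d5 36 36 ∥ d2.
Inner hash: sum = 30+213+54+54+210 = 561; mod 256 = 49 → 31.
Outer input = (K'⊕opad) ∥ inner = 74 bf 5c 5c ∥ 31.
Outer hash (tag): sum = 116+191+92+92+49 = 540; mod 256 = 28 → 1c.

1c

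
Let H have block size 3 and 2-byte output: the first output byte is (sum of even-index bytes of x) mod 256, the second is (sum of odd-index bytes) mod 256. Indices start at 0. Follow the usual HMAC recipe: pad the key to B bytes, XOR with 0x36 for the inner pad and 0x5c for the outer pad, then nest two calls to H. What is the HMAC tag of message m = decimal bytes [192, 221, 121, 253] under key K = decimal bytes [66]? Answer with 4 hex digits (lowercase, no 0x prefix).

Key decimal bytes [66] = 42 is 1 byte ≤ B = 3; zero-pad to 3 bytes: K' = 42 00 00.
K' ⊕ ipad = 74 36 36.  K' ⊕ opad = 1e 5c 5c.
Inner input = (K'⊕ipad) ∥ m = 74 36 36 ∥ c0 dd 79 fd.
Inner hash: even-index sum = 644 mod 256 = 132; odd-index sum = 367 mod 256 = 111 → 84 6f.
Outer input = (K'⊕opad) ∥ inner = 1e 5c 5c ∥ 84 6f.
Outer hash (tag): even-index sum = 233 mod 256 = 233; odd-index sum = 224 mod 256 = 224 → e9 e0.

e9e0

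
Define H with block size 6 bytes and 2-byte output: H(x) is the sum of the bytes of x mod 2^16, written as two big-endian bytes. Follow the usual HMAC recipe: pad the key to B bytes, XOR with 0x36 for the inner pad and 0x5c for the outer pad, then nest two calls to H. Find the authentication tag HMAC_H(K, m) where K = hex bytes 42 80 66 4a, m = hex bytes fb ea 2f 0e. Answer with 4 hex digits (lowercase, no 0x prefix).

Key hex bytes 42 80 66 4a is 4 bytes ≤ B = 6; zero-pad to 6 bytes: K' = 42 80 66 4a 00 00.
K' ⊕ ipad = 74 b6 50 7c 36 36.  K' ⊕ opad = 1e dc 3a 16 5c 5c.
Inner input = (K'⊕ipad) ∥ m = 74 b6 50 7c 36 36 ∥ fb ea 2f 0e.
Inner hash: sum = 116+182+80+124+54+54+251+234+47+14 = 1156 → 04 84.
Outer input = (K'⊕opad) ∥ inner = 1e dc 3a 16 5c 5c ∥ 04 84.
Outer hash (tag): sum = 30+220+58+22+92+92+4+132 = 650 → 02 8a.

028a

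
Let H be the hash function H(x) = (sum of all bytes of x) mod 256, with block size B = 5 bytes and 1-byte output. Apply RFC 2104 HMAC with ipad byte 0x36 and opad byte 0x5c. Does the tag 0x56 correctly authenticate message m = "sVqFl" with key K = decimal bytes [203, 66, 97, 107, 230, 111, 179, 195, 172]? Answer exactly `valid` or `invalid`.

invalid

Key decimal bytes [203, 66, 97, 107, 230, 111, 179, 195, 172] = cb 42 61 6b e6 6f b3 c3 ac is 9 bytes > B = 5, so hash it first: H(key) = 50, then zero-pad to 5 bytes: K' = 50 00 00 00 00.
K' ⊕ ipad = 66 36 36 36 36; K' ⊕ opad = 0c 5c 5c 5c 5c.
Inner hash: sum = 102+54+54+54+54+115+86+113+70+108 = 810; mod 256 = 42 → 2a.
Outer hash (recomputed tag): sum = 12+92+92+92+92+42 = 422; mod 256 = 166 → a6.
Recomputed tag = a6; claimed = 56 → mismatch.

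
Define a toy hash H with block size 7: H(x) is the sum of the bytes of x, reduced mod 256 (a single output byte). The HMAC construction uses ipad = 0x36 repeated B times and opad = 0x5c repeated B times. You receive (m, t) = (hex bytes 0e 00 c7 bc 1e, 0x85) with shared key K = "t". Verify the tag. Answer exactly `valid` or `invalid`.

Key "t" = 74 is 1 byte ≤ B = 7; zero-pad to 7 bytes: K' = 74 00 00 00 00 00 00.
K' ⊕ ipad = 42 36 36 36 36 36 36; K' ⊕ opad = 28 5c 5c 5c 5c 5c 5c.
Inner hash: sum = 66+54+54+54+54+54+54+14+0+199+188+30 = 821; mod 256 = 53 → 35.
Outer hash (recomputed tag): sum = 40+92+92+92+92+92+92+53 = 645; mod 256 = 133 → 85.
Recomputed tag = 85; claimed = 85 → match.

valid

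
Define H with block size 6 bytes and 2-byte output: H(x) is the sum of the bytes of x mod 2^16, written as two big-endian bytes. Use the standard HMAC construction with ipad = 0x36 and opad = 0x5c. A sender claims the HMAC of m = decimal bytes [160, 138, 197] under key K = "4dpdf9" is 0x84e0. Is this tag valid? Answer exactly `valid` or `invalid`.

Key "4dpdf9" = 34 64 70 64 66 39 is exactly B = 6 bytes: K' = 34 64 70 64 66 39.
K' ⊕ ipad = 02 52 46 52 50 0f; K' ⊕ opad = 68 38 2c 38 3a 65.
Inner hash: sum = 2+82+70+82+80+15+160+138+197 = 826 → 03 3a.
Outer hash (recomputed tag): sum = 104+56+44+56+58+101+3+58 = 480 → 01 e0.
Recomputed tag = 01e0; claimed = 84e0 → mismatch.

invalid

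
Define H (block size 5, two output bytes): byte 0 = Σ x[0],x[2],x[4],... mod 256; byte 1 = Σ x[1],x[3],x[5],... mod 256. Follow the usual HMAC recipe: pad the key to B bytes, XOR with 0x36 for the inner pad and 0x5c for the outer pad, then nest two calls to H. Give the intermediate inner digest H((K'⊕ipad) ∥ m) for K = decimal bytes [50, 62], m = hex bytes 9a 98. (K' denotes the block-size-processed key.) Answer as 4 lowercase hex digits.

Key decimal bytes [50, 62] = 32 3e is 2 bytes ≤ B = 5; zero-pad to 5 bytes: K' = 32 3e 00 00 00.
K' ⊕ ipad = 04 08 36 36 36.
Inner input = 04 08 36 36 36 ∥ 9a 98.
Inner hash: even-index sum = 264 mod 256 = 8; odd-index sum = 216 mod 256 = 216 → 08 d8.

08d8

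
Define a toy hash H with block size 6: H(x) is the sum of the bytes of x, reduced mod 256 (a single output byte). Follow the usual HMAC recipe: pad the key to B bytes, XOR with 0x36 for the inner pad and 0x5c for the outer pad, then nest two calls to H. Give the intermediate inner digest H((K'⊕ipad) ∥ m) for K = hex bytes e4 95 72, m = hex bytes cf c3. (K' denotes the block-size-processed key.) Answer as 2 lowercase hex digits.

ed

Key hex bytes e4 95 72 is 3 bytes ≤ B = 6; zero-pad to 6 bytes: K' = e4 95 72 00 00 00.
K' ⊕ ipad = d2 a3 44 36 36 36.
Inner input = d2 a3 44 36 36 36 ∥ cf c3.
Inner hash: sum = 210+163+68+54+54+54+207+195 = 1005; mod 256 = 237 → ed.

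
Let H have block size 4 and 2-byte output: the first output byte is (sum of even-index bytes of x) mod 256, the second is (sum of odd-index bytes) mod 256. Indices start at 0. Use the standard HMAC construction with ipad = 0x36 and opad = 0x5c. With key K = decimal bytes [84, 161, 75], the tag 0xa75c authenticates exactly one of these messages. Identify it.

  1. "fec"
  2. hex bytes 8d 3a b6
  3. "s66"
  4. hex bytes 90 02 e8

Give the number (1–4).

Key decimal bytes [84, 161, 75] = 54 a1 4b is 3 bytes ≤ B = 4; zero-pad to 4 bytes: K' = 54 a1 4b 00.
K' ⊕ ipad = 62 97 7d 36; K' ⊕ opad = 08 fd 17 5c.
m1: inner = H(62 97 7d 36 66 65 63) = a8 32; tag = H(08 fd 17 5c a8 32) = c78b
m2: inner = H(62 97 7d 36 8d 3a b6) = 22 07; tag = H(08 fd 17 5c 22 07) = 4160
m3: inner = H(62 97 7d 36 73 36 36) = 88 03; tag = H(08 fd 17 5c 88 03) = a75c ← matches
m4: inner = H(62 97 7d 36 90 02 e8) = 57 cf; tag = H(08 fd 17 5c 57 cf) = 7628

3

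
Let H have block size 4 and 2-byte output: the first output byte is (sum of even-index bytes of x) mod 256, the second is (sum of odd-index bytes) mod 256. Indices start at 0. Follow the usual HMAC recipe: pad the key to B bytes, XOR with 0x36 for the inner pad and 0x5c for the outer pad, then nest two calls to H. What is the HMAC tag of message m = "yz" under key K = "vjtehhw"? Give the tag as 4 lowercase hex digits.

Key "vjtehhw" = 76 6a 74 65 68 68 77 is 7 bytes > B = 4, so hash it first: H(key) = c9 37, then zero-pad to 4 bytes: K' = c9 37 00 00.
K' ⊕ ipad = ff 01 36 36.  K' ⊕ opad = 95 6b 5c 5c.
Inner input = (K'⊕ipad) ∥ m = ff 01 36 36 ∥ 79 7a.
Inner hash: even-index sum = 430 mod 256 = 174; odd-index sum = 177 mod 256 = 177 → ae b1.
Outer input = (K'⊕opad) ∥ inner = 95 6b 5c 5c ∥ ae b1.
Outer hash (tag): even-index sum = 415 mod 256 = 159; odd-index sum = 376 mod 256 = 120 → 9f 78.

9f78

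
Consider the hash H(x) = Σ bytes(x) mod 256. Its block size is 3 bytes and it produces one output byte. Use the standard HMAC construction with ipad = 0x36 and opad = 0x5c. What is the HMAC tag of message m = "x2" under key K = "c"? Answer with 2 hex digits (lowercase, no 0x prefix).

Key "c" = 63 is 1 byte ≤ B = 3; zero-pad to 3 bytes: K' = 63 00 00.
K' ⊕ ipad = 55 36 36.  K' ⊕ opad = 3f 5c 5c.
Inner input = (K'⊕ipad) ∥ m = 55 36 36 ∥ 78 32.
Inner hash: sum = 85+54+54+120+50 = 363; mod 256 = 107 → 6b.
Outer input = (K'⊕opad) ∥ inner = 3f 5c 5c ∥ 6b.
Outer hash (tag): sum = 63+92+92+107 = 354; mod 256 = 98 → 62.

62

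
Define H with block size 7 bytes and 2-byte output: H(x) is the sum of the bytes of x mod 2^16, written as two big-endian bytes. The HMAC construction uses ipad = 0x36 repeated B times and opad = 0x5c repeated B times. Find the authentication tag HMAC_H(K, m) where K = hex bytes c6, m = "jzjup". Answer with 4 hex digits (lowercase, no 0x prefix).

032d

Key hex bytes c6 is 1 byte ≤ B = 7; zero-pad to 7 bytes: K' = c6 00 00 00 00 00 00.
K' ⊕ ipad = f0 36 36 36 36 36 36.  K' ⊕ opad = 9a 5c 5c 5c 5c 5c 5c.
Inner input = (K'⊕ipad) ∥ m = f0 36 36 36 36 36 36 ∥ 6a 7a 6a 75 70.
Inner hash: sum = 240+54+54+54+54+54+54+106+122+106+117+112 = 1127 → 04 67.
Outer input = (K'⊕opad) ∥ inner = 9a 5c 5c 5c 5c 5c 5c ∥ 04 67.
Outer hash (tag): sum = 154+92+92+92+92+92+92+4+103 = 813 → 03 2d.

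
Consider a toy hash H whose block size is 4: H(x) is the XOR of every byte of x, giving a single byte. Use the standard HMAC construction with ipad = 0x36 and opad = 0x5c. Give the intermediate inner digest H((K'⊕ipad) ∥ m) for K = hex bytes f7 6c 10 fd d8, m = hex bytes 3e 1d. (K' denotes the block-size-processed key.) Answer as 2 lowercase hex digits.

Key hex bytes f7 6c 10 fd d8 is 5 bytes > B = 4, so hash it first: H(key) = ae, then zero-pad to 4 bytes: K' = ae 00 00 00.
K' ⊕ ipad = 98 36 36 36.
Inner input = 98 36 36 36 ∥ 3e 1d.
Inner hash: XOR 98⊕36⊕36⊕36⊕3e⊕1d = 8d.

8d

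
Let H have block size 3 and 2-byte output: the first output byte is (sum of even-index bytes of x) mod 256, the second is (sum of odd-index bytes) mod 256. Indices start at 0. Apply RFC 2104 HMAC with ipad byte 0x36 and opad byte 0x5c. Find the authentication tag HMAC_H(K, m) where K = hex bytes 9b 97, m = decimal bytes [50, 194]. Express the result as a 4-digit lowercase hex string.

Key hex bytes 9b 97 is 2 bytes ≤ B = 3; zero-pad to 3 bytes: K' = 9b 97 00.
K' ⊕ ipad = ad a1 36.  K' ⊕ opad = c7 cb 5c.
Inner input = (K'⊕ipad) ∥ m = ad a1 36 ∥ 32 c2.
Inner hash: even-index sum = 421 mod 256 = 165; odd-index sum = 211 mod 256 = 211 → a5 d3.
Outer input = (K'⊕opad) ∥ inner = c7 cb 5c ∥ a5 d3.
Outer hash (tag): even-index sum = 502 mod 256 = 246; odd-index sum = 368 mod 256 = 112 → f6 70.

f670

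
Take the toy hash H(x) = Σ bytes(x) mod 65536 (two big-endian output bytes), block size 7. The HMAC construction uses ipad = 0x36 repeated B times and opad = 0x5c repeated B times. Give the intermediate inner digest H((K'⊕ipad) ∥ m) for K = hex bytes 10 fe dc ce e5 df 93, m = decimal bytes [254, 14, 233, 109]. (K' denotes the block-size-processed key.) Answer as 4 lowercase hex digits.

Key hex bytes 10 fe dc ce e5 df 93 is exactly B = 7 bytes: K' = 10 fe dc ce e5 df 93.
K' ⊕ ipad = 26 c8 ea f8 d3 e9 a5.
Inner input = 26 c8 ea f8 d3 e9 a5 ∥ fe 0e e9 6d.
Inner hash: sum = 38+200+234+248+211+233+165+254+14+233+109 = 1939 → 07 93.

0793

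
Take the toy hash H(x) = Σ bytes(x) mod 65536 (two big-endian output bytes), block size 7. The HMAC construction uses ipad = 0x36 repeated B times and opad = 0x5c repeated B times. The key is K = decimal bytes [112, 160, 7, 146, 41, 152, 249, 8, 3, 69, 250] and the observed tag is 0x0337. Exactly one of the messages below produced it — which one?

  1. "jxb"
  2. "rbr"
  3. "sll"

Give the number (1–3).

1

Key decimal bytes [112, 160, 7, 146, 41, 152, 249, 8, 3, 69, 250] = 70 a0 07 92 29 98 f9 08 03 45 fa is 11 bytes > B = 7, so hash it first: H(key) = 04 ad, then zero-pad to 7 bytes: K' = 04 ad 00 00 00 00 00.
K' ⊕ ipad = 32 9b 36 36 36 36 36; K' ⊕ opad = 58 f1 5c 5c 5c 5c 5c.
m1: inner = H(32 9b 36 36 36 36 36 6a 78 62) = 03 1f; tag = H(58 f1 5c 5c 5c 5c 5c 03 1f) = 0337 ← matches
m2: inner = H(32 9b 36 36 36 36 36 72 62 72) = 03 21; tag = H(58 f1 5c 5c 5c 5c 5c 03 21) = 0339
m3: inner = H(32 9b 36 36 36 36 36 73 6c 6c) = 03 26; tag = H(58 f1 5c 5c 5c 5c 5c 03 26) = 033e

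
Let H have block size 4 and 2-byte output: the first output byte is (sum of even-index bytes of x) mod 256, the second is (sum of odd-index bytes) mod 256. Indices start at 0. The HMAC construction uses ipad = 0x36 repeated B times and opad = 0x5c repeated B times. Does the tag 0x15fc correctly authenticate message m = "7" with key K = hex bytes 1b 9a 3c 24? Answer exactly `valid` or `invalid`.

Key hex bytes 1b 9a 3c 24 is exactly B = 4 bytes: K' = 1b 9a 3c 24.
K' ⊕ ipad = 2d ac 0a 12; K' ⊕ opad = 47 c6 60 78.
Inner hash: even-index sum = 110 mod 256 = 110; odd-index sum = 190 mod 256 = 190 → 6e be.
Outer hash (recomputed tag): even-index sum = 277 mod 256 = 21; odd-index sum = 508 mod 256 = 252 → 15 fc.
Recomputed tag = 15fc; claimed = 15fc → match.

valid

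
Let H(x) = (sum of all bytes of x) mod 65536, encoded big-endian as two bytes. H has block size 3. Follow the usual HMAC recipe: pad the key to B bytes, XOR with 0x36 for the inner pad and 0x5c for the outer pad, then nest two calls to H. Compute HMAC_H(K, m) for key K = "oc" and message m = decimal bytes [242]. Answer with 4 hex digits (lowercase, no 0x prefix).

Key "oc" = 6f 63 is 2 bytes ≤ B = 3; zero-pad to 3 bytes: K' = 6f 63 00.
K' ⊕ ipad = 59 55 36.  K' ⊕ opad = 33 3f 5c.
Inner input = (K'⊕ipad) ∥ m = 59 55 36 ∥ f2.
Inner hash: sum = 89+85+54+242 = 470 → 01 d6.
Outer input = (K'⊕opad) ∥ inner = 33 3f 5c ∥ 01 d6.
Outer hash (tag): sum = 51+63+92+1+214 = 421 → 01 a5.

01a5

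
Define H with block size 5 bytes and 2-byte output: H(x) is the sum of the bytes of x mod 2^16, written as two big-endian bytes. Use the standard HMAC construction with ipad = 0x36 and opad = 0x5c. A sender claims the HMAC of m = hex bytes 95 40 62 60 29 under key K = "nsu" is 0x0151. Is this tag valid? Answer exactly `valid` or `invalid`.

valid

Key "nsu" = 6e 73 75 is 3 bytes ≤ B = 5; zero-pad to 5 bytes: K' = 6e 73 75 00 00.
K' ⊕ ipad = 58 45 43 36 36; K' ⊕ opad = 32 2f 29 5c 5c.
Inner hash: sum = 88+69+67+54+54+149+64+98+96+41 = 780 → 03 0c.
Outer hash (recomputed tag): sum = 50+47+41+92+92+3+12 = 337 → 01 51.
Recomputed tag = 0151; claimed = 0151 → match.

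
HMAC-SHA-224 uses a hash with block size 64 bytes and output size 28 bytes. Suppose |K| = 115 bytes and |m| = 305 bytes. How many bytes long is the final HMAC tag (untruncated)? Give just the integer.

28

The tag is one SHA-224 digest: 28 bytes.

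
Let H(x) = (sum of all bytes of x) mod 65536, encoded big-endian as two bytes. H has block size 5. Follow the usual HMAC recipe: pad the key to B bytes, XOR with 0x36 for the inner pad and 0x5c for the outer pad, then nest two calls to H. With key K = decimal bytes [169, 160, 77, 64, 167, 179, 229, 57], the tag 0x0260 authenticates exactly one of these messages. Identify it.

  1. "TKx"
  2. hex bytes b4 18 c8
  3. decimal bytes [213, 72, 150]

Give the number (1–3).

2

Key decimal bytes [169, 160, 77, 64, 167, 179, 229, 57] = a9 a0 4d 40 a7 b3 e5 39 is 8 bytes > B = 5, so hash it first: H(key) = 04 4e, then zero-pad to 5 bytes: K' = 04 4e 00 00 00.
K' ⊕ ipad = 32 78 36 36 36; K' ⊕ opad = 58 12 5c 5c 5c.
m1: inner = H(32 78 36 36 36 54 4b 78) = 02 63; tag = H(58 12 5c 5c 5c 02 63) = 01e3
m2: inner = H(32 78 36 36 36 b4 18 c8) = 02 e0; tag = H(58 12 5c 5c 5c 02 e0) = 0260 ← matches
m3: inner = H(32 78 36 36 36 d5 48 96) = 02 ff; tag = H(58 12 5c 5c 5c 02 ff) = 027f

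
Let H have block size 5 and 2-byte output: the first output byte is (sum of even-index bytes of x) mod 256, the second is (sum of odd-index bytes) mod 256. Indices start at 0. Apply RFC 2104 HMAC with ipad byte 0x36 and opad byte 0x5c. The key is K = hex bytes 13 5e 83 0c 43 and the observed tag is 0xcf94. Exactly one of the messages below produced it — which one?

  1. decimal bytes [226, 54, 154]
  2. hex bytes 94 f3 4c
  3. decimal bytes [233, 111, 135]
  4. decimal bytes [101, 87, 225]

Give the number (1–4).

Key hex bytes 13 5e 83 0c 43 is exactly B = 5 bytes: K' = 13 5e 83 0c 43.
K' ⊕ ipad = 25 68 b5 3a 75; K' ⊕ opad = 4f 02 df 50 1f.
m1: inner = H(25 68 b5 3a 75 e2 36 9a) = 85 1e; tag = H(4f 02 df 50 1f 85 1e) = 6bd7
m2: inner = H(25 68 b5 3a 75 94 f3 4c) = 42 82; tag = H(4f 02 df 50 1f 42 82) = cf94 ← matches
m3: inner = H(25 68 b5 3a 75 e9 6f 87) = be 12; tag = H(4f 02 df 50 1f be 12) = 5f10
m4: inner = H(25 68 b5 3a 75 65 57 e1) = a6 e8; tag = H(4f 02 df 50 1f a6 e8) = 35f8

2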